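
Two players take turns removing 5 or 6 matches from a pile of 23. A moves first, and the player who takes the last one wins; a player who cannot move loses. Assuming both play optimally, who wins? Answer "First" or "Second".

Second

Positions where the player to move wins (W) vs loses (L):
i:   0  1  2  3  4  5  6  7  8  9 10 11 12 13 14 15 16 17 18 19 20 21 22 23
     L  L  L  L  L  W  W  W  W  W  W  L  L  L  L  L  W  W  W  W  W  W  L  L
Position 23 is L, so the second player wins.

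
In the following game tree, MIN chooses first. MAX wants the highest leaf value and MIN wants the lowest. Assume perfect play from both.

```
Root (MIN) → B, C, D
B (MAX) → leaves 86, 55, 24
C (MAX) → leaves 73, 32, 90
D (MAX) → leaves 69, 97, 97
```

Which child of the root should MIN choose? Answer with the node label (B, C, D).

B (MAX): max(86, 55, 24) = 86
C (MAX): max(73, 32, 90) = 90
D (MAX): max(69, 97, 97) = 97
Root (MIN): min(86, 90, 97) = 86
MIN picks the child with the lowest value: B (value 86).

B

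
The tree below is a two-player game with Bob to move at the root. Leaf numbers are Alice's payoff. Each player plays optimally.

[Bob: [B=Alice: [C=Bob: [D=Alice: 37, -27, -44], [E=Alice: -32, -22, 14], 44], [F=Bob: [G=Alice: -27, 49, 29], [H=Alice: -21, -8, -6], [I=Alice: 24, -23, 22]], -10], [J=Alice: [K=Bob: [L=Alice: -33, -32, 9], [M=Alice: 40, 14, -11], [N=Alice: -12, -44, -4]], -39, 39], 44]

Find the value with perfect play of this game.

14

D (Alice): max(37, -27, -44) = 37
E (Alice): max(-32, -22, 14) = 14
C (Bob): min(37, 14, 44) = 14
G (Alice): max(-27, 49, 29) = 49
H (Alice): max(-21, -8, -6) = -6
I (Alice): max(24, -23, 22) = 24
F (Bob): min(49, -6, 24) = -6
B (Alice): max(14, -6, -10) = 14
L (Alice): max(-33, -32, 9) = 9
M (Alice): max(40, 14, -11) = 40
N (Alice): max(-12, -44, -4) = -4
K (Bob): min(9, 40, -4) = -4
J (Alice): max(-4, -39, 39) = 39
Root (Bob): min(14, 39, 44) = 14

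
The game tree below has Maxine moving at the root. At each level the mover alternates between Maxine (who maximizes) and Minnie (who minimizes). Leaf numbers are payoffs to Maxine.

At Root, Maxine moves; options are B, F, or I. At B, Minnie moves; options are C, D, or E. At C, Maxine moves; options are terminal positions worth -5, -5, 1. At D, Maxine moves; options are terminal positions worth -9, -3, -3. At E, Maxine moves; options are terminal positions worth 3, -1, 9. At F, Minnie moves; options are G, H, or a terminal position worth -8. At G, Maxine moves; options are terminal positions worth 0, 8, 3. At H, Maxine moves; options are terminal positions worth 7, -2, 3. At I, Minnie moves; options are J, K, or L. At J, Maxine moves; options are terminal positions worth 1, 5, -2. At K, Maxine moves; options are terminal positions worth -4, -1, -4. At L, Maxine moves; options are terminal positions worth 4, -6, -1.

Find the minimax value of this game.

C (Maxine): max(-5, -5, 1) = 1
D (Maxine): max(-9, -3, -3) = -3
E (Maxine): max(3, -1, 9) = 9
B (Minnie): min(1, -3, 9) = -3
G (Maxine): max(0, 8, 3) = 8
H (Maxine): max(7, -2, 3) = 7
F (Minnie): min(8, 7, -8) = -8
J (Maxine): max(1, 5, -2) = 5
K (Maxine): max(-4, -1, -4) = -1
L (Maxine): max(4, -6, -1) = 4
I (Minnie): min(5, -1, 4) = -1
Root (Maxine): max(-3, -8, -1) = -1

-1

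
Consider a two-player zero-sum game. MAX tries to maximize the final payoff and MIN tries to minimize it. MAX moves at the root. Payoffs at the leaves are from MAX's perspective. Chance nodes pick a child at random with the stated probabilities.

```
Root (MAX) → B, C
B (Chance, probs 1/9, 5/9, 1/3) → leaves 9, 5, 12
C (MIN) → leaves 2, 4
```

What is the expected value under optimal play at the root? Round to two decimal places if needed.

B (Chance): 1/9·9 + 5/9·5 + 1/3·12 = 7.78
C (MIN): min(2, 4) = 2
Root (MAX): max(7.78, 2) = 7.78

7.78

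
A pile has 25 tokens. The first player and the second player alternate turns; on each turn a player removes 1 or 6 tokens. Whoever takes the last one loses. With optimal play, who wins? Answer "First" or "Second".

First

Positions where the player to move wins (W) vs loses (L):
i:   0  1  2  3  4  5  6  7  8  9 10 11 12 13 14 15 16 17 18 19 20 21 22 23 24 25
     W  L  W  L  W  L  W  W  L  W  L  W  L  W  W  L  W  L  W  L  W  W  L  W  L  W
Position 25 is W, so the first player wins.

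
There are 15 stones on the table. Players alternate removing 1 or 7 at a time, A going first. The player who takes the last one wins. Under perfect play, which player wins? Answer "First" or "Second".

First

i:   0  1  2  3  4  5  6  7  8  9 10 11 12 13 14 15
     L  W  L  W  L  W  L  W  L  W  L  W  L  W  L  W
Position 15 is W, so the first player wins.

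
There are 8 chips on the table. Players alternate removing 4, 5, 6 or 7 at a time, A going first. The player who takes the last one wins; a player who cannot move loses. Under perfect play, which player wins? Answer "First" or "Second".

First

i:   0  1  2  3  4  5  6  7  8
     L  L  L  L  W  W  W  W  W
Position 8 is W, so the first player wins.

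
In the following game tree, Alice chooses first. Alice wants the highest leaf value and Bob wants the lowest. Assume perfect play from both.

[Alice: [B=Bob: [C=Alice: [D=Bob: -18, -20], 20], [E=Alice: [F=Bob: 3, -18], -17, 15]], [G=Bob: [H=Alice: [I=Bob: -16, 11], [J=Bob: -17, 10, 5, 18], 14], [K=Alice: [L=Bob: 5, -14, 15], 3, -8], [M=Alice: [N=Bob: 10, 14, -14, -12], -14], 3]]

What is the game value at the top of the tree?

D (Bob): min(-18, -20) = -20
C (Alice): max(-20, 20) = 20
F (Bob): min(3, -18) = -18
E (Alice): max(-18, -17, 15) = 15
B (Bob): min(20, 15) = 15
I (Bob): min(-16, 11) = -16
J (Bob): min(-17, 10, 5, 18) = -17
H (Alice): max(-16, -17, 14) = 14
L (Bob): min(5, -14, 15) = -14
K (Alice): max(-14, 3, -8) = 3
N (Bob): min(10, 14, -14, -12) = -14
M (Alice): max(-14, -14) = -14
G (Bob): min(14, 3, -14, 3) = -14
Root (Alice): max(15, -14) = 15

15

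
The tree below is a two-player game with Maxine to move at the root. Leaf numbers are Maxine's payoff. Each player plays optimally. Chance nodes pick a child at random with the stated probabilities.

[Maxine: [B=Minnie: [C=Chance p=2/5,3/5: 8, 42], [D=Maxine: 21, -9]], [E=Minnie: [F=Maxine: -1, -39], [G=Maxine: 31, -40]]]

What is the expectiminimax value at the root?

C (Chance): 2/5·8 + 3/5·42 = 28.4
D (Maxine): max(21, -9) = 21
B (Minnie): min(28.4, 21) = 21
F (Maxine): max(-1, -39) = -1
G (Maxine): max(31, -40) = 31
E (Minnie): min(-1, 31) = -1
Root (Maxine): max(21, -1) = 21

21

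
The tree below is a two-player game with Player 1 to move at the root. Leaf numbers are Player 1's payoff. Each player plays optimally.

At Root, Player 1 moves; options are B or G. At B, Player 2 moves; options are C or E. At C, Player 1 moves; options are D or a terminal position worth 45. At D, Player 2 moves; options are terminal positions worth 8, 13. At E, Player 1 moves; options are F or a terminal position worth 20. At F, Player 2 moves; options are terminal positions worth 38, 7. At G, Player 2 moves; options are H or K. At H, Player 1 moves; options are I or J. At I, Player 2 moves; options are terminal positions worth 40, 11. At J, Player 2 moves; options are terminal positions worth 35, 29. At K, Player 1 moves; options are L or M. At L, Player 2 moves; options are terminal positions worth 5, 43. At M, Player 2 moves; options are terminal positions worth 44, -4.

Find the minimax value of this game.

20

D (Player 2): min(8, 13) = 8
C (Player 1): max(8, 45) = 45
F (Player 2): min(38, 7) = 7
E (Player 1): max(7, 20) = 20
B (Player 2): min(45, 20) = 20
I (Player 2): min(40, 11) = 11
J (Player 2): min(35, 29) = 29
H (Player 1): max(11, 29) = 29
L (Player 2): min(5, 43) = 5
M (Player 2): min(44, -4) = -4
K (Player 1): max(5, -4) = 5
G (Player 2): min(29, 5) = 5
Root (Player 1): max(20, 5) = 20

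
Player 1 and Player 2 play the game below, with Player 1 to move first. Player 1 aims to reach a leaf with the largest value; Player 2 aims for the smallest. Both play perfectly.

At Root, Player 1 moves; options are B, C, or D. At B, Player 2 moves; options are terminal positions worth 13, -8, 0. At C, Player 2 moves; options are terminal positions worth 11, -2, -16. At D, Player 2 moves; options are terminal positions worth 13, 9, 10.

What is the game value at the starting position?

9

B (Player 2): min(13, -8, 0) = -8
C (Player 2): min(11, -2, -16) = -16
D (Player 2): min(13, 9, 10) = 9
Root (Player 1): max(-8, -16, 9) = 9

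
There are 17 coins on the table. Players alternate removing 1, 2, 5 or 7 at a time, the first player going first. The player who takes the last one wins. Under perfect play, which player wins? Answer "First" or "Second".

W/L table (W = player to move can force a win):
i:   0  1  2  3  4  5  6  7  8  9 10 11 12 13 14 15 16 17
     L  W  W  L  W  W  L  W  W  L  W  W  L  W  W  L  W  W
Position 17 is W, so the first player wins.

First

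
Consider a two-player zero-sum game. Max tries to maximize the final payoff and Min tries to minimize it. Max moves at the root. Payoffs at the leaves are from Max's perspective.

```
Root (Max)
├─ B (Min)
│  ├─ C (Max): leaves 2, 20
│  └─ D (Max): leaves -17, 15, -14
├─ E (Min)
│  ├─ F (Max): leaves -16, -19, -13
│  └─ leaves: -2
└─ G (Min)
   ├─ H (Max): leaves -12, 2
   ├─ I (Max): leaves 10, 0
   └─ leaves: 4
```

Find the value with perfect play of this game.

C (Max): max(2, 20) = 20
D (Max): max(-17, 15, -14) = 15
B (Min): min(20, 15) = 15
F (Max): max(-16, -19, -13) = -13
E (Min): min(-13, -2) = -13
H (Max): max(-12, 2) = 2
I (Max): max(10, 0) = 10
G (Min): min(2, 10, 4) = 2
Root (Max): max(15, -13, 2) = 15

15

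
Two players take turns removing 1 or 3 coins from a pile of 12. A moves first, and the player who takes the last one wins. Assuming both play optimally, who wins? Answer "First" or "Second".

Positions where the player to move wins (W) vs loses (L):
i:   0  1  2  3  4  5  6  7  8  9 10 11 12
     L  W  L  W  L  W  L  W  L  W  L  W  L
Position 12 is L, so the second player wins.

Second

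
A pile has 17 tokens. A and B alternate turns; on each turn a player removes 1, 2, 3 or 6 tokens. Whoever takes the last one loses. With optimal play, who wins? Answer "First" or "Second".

Second

Positions where the player to move wins (W) vs loses (L):
i:   0  1  2  3  4  5  6  7  8  9 10 11 12 13 14 15 16 17
     W  L  W  W  W  L  W  W  W  L  W  W  W  L  W  W  W  L
Position 17 is L, so the second player wins.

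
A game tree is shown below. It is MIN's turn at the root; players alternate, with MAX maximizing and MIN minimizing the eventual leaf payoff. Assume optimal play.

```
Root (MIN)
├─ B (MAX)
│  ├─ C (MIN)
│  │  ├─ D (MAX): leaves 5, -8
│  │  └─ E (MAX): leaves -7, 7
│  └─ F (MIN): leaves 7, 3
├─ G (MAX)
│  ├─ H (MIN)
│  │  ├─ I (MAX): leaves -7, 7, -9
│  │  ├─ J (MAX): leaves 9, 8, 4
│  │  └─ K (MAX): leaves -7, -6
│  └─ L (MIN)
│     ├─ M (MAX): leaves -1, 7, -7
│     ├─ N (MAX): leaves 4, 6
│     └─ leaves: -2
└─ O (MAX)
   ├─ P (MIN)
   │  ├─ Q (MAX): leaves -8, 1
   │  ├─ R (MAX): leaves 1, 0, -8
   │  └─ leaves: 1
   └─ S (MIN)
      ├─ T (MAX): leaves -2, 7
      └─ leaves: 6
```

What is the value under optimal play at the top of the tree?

D (MAX): max(5, -8) = 5
E (MAX): max(-7, 7) = 7
C (MIN): min(5, 7) = 5
F (MIN): min(7, 3) = 3
B (MAX): max(5, 3) = 5
I (MAX): max(-7, 7, -9) = 7
J (MAX): max(9, 8, 4) = 9
K (MAX): max(-7, -6) = -6
H (MIN): min(7, 9, -6) = -6
M (MAX): max(-1, 7, -7) = 7
N (MAX): max(4, 6) = 6
L (MIN): min(7, 6, -2) = -2
G (MAX): max(-6, -2) = -2
Q (MAX): max(-8, 1) = 1
R (MAX): max(1, 0, -8) = 1
P (MIN): min(1, 1, 1) = 1
T (MAX): max(-2, 7) = 7
S (MIN): min(7, 6) = 6
O (MAX): max(1, 6) = 6
Root (MIN): min(5, -2, 6) = -2

-2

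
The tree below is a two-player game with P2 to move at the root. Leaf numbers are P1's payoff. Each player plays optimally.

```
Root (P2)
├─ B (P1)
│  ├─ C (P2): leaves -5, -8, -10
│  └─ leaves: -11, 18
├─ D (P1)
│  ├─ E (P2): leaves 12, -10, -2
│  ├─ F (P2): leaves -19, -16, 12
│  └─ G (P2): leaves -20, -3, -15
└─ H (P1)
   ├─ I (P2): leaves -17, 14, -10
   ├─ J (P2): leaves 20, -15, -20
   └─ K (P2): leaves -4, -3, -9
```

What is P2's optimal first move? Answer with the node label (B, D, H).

D

C (P2): min(-5, -8, -10) = -10
B (P1): max(-10, -11, 18) = 18
E (P2): min(12, -10, -2) = -10
F (P2): min(-19, -16, 12) = -19
G (P2): min(-20, -3, -15) = -20
D (P1): max(-10, -19, -20) = -10
I (P2): min(-17, 14, -10) = -17
J (P2): min(20, -15, -20) = -20
K (P2): min(-4, -3, -9) = -9
H (P1): max(-17, -20, -9) = -9
Root (P2): min(18, -10, -9) = -10
P2 picks the child with the lowest value: D (value -10).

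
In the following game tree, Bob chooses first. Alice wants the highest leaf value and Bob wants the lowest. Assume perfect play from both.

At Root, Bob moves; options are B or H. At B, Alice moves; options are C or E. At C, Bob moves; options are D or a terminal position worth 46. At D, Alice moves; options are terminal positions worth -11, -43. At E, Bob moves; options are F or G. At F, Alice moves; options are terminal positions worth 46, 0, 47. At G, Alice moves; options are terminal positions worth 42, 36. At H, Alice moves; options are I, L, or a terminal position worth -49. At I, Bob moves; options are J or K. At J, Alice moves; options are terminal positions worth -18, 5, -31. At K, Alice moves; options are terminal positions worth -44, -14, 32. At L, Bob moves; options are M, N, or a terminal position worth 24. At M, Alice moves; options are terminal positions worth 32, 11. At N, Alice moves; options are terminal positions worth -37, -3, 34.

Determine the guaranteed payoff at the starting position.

24

D (Alice): max(-11, -43) = -11
C (Bob): min(-11, 46) = -11
F (Alice): max(46, 0, 47) = 47
G (Alice): max(42, 36) = 42
E (Bob): min(47, 42) = 42
B (Alice): max(-11, 42) = 42
J (Alice): max(-18, 5, -31) = 5
K (Alice): max(-44, -14, 32) = 32
I (Bob): min(5, 32) = 5
M (Alice): max(32, 11) = 32
N (Alice): max(-37, -3, 34) = 34
L (Bob): min(32, 34, 24) = 24
H (Alice): max(5, 24, -49) = 24
Root (Bob): min(42, 24) = 24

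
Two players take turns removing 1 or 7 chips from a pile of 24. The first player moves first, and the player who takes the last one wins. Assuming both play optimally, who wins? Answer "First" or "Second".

Second

Mark each pile size as W (mover wins) or L (mover loses):
i:   0  1  2  3  4  5  6  7  8  9 10 11 12 13 14 15 16 17 18 19 20 21 22 23 24
     L  W  L  W  L  W  L  W  L  W  L  W  L  W  L  W  L  W  L  W  L  W  L  W  L
Position 24 is L, so the second player wins.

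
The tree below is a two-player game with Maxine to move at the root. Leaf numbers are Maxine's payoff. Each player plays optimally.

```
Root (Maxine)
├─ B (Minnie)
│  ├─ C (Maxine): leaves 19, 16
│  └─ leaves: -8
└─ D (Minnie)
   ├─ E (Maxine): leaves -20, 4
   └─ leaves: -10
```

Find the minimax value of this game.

C (Maxine): max(19, 16) = 19
B (Minnie): min(19, -8) = -8
E (Maxine): max(-20, 4) = 4
D (Minnie): min(4, -10) = -10
Root (Maxine): max(-8, -10) = -8

-8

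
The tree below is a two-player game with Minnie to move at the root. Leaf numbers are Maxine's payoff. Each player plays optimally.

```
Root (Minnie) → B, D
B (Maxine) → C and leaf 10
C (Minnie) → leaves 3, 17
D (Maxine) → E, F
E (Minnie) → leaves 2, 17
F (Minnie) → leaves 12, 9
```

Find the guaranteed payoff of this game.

C (Minnie): min(3, 17) = 3
B (Maxine): max(3, 10) = 10
E (Minnie): min(2, 17) = 2
F (Minnie): min(12, 9) = 9
D (Maxine): max(2, 9) = 9
Root (Minnie): min(10, 9) = 9

9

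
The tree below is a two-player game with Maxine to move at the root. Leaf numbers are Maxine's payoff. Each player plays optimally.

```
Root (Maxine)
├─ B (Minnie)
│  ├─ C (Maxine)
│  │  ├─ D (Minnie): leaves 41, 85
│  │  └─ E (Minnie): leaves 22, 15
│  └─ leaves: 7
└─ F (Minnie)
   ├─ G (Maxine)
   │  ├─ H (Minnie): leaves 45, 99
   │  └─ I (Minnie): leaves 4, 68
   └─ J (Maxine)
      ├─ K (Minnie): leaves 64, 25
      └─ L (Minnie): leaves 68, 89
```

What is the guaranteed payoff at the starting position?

D (Minnie): min(41, 85) = 41
E (Minnie): min(22, 15) = 15
C (Maxine): max(41, 15) = 41
B (Minnie): min(41, 7) = 7
H (Minnie): min(45, 99) = 45
I (Minnie): min(4, 68) = 4
G (Maxine): max(45, 4) = 45
K (Minnie): min(64, 25) = 25
L (Minnie): min(68, 89) = 68
J (Maxine): max(25, 68) = 68
F (Minnie): min(45, 68) = 45
Root (Maxine): max(7, 45) = 45

45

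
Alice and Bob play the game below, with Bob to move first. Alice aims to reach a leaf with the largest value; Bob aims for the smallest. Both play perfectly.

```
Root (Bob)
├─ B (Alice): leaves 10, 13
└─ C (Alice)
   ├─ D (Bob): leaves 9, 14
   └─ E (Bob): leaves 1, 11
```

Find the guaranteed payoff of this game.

B (Alice): max(10, 13) = 13
D (Bob): min(9, 14) = 9
E (Bob): min(1, 11) = 1
C (Alice): max(9, 1) = 9
Root (Bob): min(13, 9) = 9

9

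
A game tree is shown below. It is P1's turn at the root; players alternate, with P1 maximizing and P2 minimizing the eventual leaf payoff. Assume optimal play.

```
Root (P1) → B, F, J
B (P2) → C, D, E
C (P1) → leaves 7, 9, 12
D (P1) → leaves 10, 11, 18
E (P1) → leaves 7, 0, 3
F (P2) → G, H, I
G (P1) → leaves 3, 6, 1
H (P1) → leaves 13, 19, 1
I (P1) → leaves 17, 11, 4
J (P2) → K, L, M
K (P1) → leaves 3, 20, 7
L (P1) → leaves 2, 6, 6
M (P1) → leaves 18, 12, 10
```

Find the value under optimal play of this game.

C (P1): max(7, 9, 12) = 12
D (P1): max(10, 11, 18) = 18
E (P1): max(7, 0, 3) = 7
B (P2): min(12, 18, 7) = 7
G (P1): max(3, 6, 1) = 6
H (P1): max(13, 19, 1) = 19
I (P1): max(17, 11, 4) = 17
F (P2): min(6, 19, 17) = 6
K (P1): max(3, 20, 7) = 20
L (P1): max(2, 6, 6) = 6
M (P1): max(18, 12, 10) = 18
J (P2): min(20, 6, 18) = 6
Root (P1): max(7, 6, 6) = 7

7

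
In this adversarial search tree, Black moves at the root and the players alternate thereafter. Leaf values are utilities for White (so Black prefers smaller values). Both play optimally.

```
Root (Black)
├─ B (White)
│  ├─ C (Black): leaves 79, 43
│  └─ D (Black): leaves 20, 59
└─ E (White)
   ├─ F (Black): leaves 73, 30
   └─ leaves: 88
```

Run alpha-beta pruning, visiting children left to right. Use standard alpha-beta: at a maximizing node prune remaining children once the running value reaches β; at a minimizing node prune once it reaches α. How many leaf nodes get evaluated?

C [α=-∞,β=+∞]: v=43
D [α=43,β=+∞]: v=20 after child 1 ≤ α → α-cutoff, skip 1
B [α=-∞,β=+∞]: v=43
F [α=-∞,β=43]: v=30
E [α=-∞,β=43]: v=88
Root [α=-∞,β=+∞]: v=43
Leaves evaluated: 6 of 7.

6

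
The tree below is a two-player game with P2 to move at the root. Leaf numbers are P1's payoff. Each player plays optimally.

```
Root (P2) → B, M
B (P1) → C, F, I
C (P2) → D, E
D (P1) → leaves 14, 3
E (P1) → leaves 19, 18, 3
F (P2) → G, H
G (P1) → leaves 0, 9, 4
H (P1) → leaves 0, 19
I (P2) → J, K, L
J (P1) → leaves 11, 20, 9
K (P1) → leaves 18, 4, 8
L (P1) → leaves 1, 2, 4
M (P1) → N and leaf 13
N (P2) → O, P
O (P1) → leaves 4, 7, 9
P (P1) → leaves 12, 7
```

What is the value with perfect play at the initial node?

13

D (P1): max(14, 3) = 14
E (P1): max(19, 18, 3) = 19
C (P2): min(14, 19) = 14
G (P1): max(0, 9, 4) = 9
H (P1): max(0, 19) = 19
F (P2): min(9, 19) = 9
J (P1): max(11, 20, 9) = 20
K (P1): max(18, 4, 8) = 18
L (P1): max(1, 2, 4) = 4
I (P2): min(20, 18, 4) = 4
B (P1): max(14, 9, 4) = 14
O (P1): max(4, 7, 9) = 9
P (P1): max(12, 7) = 12
N (P2): min(9, 12) = 9
M (P1): max(9, 13) = 13
Root (P2): min(14, 13) = 13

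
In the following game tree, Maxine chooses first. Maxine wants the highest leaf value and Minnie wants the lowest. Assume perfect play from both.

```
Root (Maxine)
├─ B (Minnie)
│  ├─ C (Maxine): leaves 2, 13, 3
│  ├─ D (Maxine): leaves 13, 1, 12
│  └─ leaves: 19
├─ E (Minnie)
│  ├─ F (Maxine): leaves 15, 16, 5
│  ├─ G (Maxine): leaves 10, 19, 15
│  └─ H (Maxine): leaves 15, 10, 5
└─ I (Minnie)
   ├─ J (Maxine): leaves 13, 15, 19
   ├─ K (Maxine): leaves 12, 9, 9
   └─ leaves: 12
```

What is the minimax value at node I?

J: max(13, 15, 19) = 19
K: max(12, 9, 9) = 12
I: min(19, 12, 12) = 12

12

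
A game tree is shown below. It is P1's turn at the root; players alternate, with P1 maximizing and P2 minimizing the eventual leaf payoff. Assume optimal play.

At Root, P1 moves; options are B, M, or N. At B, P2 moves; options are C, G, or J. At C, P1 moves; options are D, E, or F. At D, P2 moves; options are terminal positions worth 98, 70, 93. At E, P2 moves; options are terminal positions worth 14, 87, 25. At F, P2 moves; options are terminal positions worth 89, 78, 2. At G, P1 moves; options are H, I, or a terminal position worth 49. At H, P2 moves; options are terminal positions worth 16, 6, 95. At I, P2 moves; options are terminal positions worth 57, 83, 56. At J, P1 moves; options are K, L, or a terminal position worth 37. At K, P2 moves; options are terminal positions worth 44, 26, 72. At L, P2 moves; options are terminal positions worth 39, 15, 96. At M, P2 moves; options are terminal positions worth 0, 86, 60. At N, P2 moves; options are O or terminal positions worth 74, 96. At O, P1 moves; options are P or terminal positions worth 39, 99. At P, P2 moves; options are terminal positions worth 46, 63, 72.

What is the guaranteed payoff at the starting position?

74

D (P2): min(98, 70, 93) = 70
E (P2): min(14, 87, 25) = 14
F (P2): min(89, 78, 2) = 2
C (P1): max(70, 14, 2) = 70
H (P2): min(16, 6, 95) = 6
I (P2): min(57, 83, 56) = 56
G (P1): max(6, 56, 49) = 56
K (P2): min(44, 26, 72) = 26
L (P2): min(39, 15, 96) = 15
J (P1): max(26, 15, 37) = 37
B (P2): min(70, 56, 37) = 37
M (P2): min(0, 86, 60) = 0
P (P2): min(46, 63, 72) = 46
O (P1): max(46, 39, 99) = 99
N (P2): min(99, 74, 96) = 74
Root (P1): max(37, 0, 74) = 74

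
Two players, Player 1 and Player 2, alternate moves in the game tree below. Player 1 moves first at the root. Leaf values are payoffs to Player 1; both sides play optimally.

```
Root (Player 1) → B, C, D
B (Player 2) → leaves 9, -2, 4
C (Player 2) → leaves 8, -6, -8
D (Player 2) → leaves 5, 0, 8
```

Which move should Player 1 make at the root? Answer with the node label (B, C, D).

B (Player 2): min(9, -2, 4) = -2
C (Player 2): min(8, -6, -8) = -8
D (Player 2): min(5, 0, 8) = 0
Root (Player 1): max(-2, -8, 0) = 0
Player 1 picks the child with the highest value: D (value 0).

D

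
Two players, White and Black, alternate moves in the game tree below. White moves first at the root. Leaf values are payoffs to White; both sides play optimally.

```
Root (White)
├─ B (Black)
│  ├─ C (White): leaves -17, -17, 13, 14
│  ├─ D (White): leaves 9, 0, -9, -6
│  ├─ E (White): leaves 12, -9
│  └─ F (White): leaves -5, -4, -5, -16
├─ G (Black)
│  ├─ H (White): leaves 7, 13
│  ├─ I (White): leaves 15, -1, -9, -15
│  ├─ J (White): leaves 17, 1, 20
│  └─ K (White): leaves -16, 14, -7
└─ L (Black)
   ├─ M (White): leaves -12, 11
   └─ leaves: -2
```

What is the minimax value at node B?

C: max(-17, -17, 13, 14) = 14
D: max(9, 0, -9, -6) = 9
E: max(12, -9) = 12
F: max(-5, -4, -5, -16) = -4
B: min(14, 9, 12, -4) = -4

-4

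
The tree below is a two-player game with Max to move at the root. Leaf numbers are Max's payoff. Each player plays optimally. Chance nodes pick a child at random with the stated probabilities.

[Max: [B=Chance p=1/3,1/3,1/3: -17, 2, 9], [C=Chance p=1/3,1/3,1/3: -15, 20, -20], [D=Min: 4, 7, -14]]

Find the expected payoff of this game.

B (Chance): 1/3·-17 + 1/3·2 + 1/3·9 = -2
C (Chance): 1/3·-15 + 1/3·20 + 1/3·-20 = -5
D (Min): min(4, 7, -14) = -14
Root (Max): max(-2, -5, -14) = -2

-2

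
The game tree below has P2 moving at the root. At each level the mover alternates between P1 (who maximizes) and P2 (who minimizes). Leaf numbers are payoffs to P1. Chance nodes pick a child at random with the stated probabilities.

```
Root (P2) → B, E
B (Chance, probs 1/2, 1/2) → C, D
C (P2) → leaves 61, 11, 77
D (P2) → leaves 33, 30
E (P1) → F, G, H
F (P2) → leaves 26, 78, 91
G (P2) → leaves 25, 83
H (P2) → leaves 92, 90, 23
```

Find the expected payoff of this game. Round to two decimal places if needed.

20.5

C (P2): min(61, 11, 77) = 11
D (P2): min(33, 30) = 30
B (Chance): 1/2·11 + 1/2·30 = 20.5
F (P2): min(26, 78, 91) = 26
G (P2): min(25, 83) = 25
H (P2): min(92, 90, 23) = 23
E (P1): max(26, 25, 23) = 26
Root (P2): min(20.5, 26) = 20.5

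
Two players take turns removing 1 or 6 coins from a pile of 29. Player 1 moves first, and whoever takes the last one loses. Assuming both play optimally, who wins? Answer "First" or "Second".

Second

Positions where the player to move wins (W) vs loses (L):
i:   0  1  2  3  4  5  6  7  8  9 10 11 12 13 14 15 16 17 18 19 20 21 22 23 24 25 26 27 28 29
     W  L  W  L  W  L  W  W  L  W  L  W  L  W  W  L  W  L  W  L  W  W  L  W  L  W  L  W  W  L
Position 29 is L, so the second player wins.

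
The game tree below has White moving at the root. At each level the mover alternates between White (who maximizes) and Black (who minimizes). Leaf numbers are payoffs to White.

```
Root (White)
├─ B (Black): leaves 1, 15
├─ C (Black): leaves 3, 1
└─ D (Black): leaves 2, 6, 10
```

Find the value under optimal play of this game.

2

B (Black): min(1, 15) = 1
C (Black): min(3, 1) = 1
D (Black): min(2, 6, 10) = 2
Root (White): max(1, 1, 2) = 2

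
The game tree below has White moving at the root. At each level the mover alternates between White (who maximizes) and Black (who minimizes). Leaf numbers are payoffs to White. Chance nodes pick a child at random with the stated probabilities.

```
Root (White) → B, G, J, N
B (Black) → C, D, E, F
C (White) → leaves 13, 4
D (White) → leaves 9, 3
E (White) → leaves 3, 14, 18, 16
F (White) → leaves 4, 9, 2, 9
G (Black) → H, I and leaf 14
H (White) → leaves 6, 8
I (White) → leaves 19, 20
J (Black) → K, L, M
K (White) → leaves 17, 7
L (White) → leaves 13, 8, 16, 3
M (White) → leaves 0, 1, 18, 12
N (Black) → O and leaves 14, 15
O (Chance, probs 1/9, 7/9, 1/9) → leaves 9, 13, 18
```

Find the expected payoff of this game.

C (White): max(13, 4) = 13
D (White): max(9, 3) = 9
E (White): max(3, 14, 18, 16) = 18
F (White): max(4, 9, 2, 9) = 9
B (Black): min(13, 9, 18, 9) = 9
H (White): max(6, 8) = 8
I (White): max(19, 20) = 20
G (Black): min(8, 20, 14) = 8
K (White): max(17, 7) = 17
L (White): max(13, 8, 16, 3) = 16
M (White): max(0, 1, 18, 12) = 18
J (Black): min(17, 16, 18) = 16
O (Chance): 1/9·9 + 7/9·13 + 1/9·18 = 13.11
N (Black): min(13.11, 14, 15) = 13.11
Root (White): max(9, 8, 16, 13.11) = 16

16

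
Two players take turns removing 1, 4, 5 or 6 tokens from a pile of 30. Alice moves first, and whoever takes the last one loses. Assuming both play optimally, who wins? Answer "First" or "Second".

Positions where the player to move wins (W) vs loses (L):
i:   0  1  2  3  4  5  6  7  8  9 10 11 12 13 14 15 16 17 18 19 20 21 22 23 24 25 26 27 28 29 30
     W  L  W  L  W  W  W  W  W  W  L  W  L  W  W  W  W  W  W  L  W  L  W  W  W  W  W  W  L  W  L
Position 30 is L, so the second player wins.

Second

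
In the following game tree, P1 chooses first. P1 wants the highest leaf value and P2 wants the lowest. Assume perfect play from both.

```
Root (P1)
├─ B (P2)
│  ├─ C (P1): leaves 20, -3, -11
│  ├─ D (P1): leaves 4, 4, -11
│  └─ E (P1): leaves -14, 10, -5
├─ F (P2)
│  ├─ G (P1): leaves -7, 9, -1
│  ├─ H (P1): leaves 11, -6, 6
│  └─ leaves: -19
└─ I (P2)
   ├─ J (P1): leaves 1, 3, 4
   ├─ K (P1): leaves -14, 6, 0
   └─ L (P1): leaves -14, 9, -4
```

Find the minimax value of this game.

4

C (P1): max(20, -3, -11) = 20
D (P1): max(4, 4, -11) = 4
E (P1): max(-14, 10, -5) = 10
B (P2): min(20, 4, 10) = 4
G (P1): max(-7, 9, -1) = 9
H (P1): max(11, -6, 6) = 11
F (P2): min(9, 11, -19) = -19
J (P1): max(1, 3, 4) = 4
K (P1): max(-14, 6, 0) = 6
L (P1): max(-14, 9, -4) = 9
I (P2): min(4, 6, 9) = 4
Root (P1): max(4, -19, 4) = 4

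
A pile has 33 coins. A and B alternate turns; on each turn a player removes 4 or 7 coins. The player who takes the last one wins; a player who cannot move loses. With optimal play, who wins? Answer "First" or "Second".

Second

Compute winning (W) and losing (L) positions by backward induction:
i:   0  1  2  3  4  5  6  7  8  9 10 11 12 13 14 15 16 17 18 19 20 21 22 23 24 25 26 27 28 29 30 31 32 33
     L  L  L  L  W  W  W  W  W  W  W  L  L  L  L  W  W  W  W  W  W  W  L  L  L  L  W  W  W  W  W  W  W  L
Position 33 is L, so the second player wins.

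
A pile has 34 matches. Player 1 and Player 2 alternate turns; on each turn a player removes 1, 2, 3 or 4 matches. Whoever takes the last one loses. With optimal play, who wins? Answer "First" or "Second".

i:   0  1  2  3  4  5  6  7  8  9 10 11 12 13 14 15 16 17 18 19 20 21 22 23 24 25 26 27 28 29 30 31 32 33 34
     W  L  W  W  W  W  L  W  W  W  W  L  W  W  W  W  L  W  W  W  W  L  W  W  W  W  L  W  W  W  W  L  W  W  W
Position 34 is W, so the first player wins.

First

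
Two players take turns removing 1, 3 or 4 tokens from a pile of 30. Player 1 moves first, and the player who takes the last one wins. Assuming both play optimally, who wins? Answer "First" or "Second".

Positions where the player to move wins (W) vs loses (L):
i:   0  1  2  3  4  5  6  7  8  9 10 11 12 13 14 15 16 17 18 19 20 21 22 23 24 25 26 27 28 29 30
     L  W  L  W  W  W  W  L  W  L  W  W  W  W  L  W  L  W  W  W  W  L  W  L  W  W  W  W  L  W  L
Position 30 is L, so the second player wins.

Second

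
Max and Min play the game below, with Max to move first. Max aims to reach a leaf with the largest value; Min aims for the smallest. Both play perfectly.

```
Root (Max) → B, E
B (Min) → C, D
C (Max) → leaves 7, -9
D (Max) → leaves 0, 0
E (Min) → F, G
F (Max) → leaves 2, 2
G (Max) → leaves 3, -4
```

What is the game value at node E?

2

F: max(2, 2) = 2
G: max(3, -4) = 3
E: min(2, 3) = 2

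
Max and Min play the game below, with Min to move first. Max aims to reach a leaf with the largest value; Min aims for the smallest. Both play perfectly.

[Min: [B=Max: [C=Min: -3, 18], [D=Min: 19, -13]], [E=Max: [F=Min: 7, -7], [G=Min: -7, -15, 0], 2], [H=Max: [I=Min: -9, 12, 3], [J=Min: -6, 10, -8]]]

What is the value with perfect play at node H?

I: min(-9, 12, 3) = -9
J: min(-6, 10, -8) = -8
H: max(-9, -8) = -8

-8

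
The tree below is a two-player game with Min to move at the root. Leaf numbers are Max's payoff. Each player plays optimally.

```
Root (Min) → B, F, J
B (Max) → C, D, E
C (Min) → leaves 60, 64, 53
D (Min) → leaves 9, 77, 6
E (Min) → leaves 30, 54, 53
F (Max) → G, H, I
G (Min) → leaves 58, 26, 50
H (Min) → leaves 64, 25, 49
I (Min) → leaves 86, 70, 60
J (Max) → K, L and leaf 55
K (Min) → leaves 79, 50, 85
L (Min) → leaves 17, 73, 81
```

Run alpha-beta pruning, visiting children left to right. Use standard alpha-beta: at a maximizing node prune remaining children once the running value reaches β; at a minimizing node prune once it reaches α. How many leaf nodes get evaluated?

18

C [α=-∞,β=+∞]: v=53
D [α=53,β=+∞]: v=9 after child 1 ≤ α → α-cutoff, skip 2
E [α=53,β=+∞]: v=30 after child 1 ≤ α → α-cutoff, skip 2
B [α=-∞,β=+∞]: v=53
G [α=-∞,β=53]: v=26
H [α=26,β=53]: v=25 after child 2 ≤ α → α-cutoff, skip 1
I [α=26,β=53]: v=60
F [α=-∞,β=53]: v=60
K [α=-∞,β=53]: v=50
L [α=50,β=53]: v=17 after child 1 ≤ α → α-cutoff, skip 2
J [α=-∞,β=53]: v=55
Root [α=-∞,β=+∞]: v=53
Leaves evaluated: 18 of 25.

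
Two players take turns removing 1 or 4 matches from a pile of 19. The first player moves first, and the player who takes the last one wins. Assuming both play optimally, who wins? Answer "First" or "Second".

First

Positions where the player to move wins (W) vs loses (L):
i:   0  1  2  3  4  5  6  7  8  9 10 11 12 13 14 15 16 17 18 19
     L  W  L  W  W  L  W  L  W  W  L  W  L  W  W  L  W  L  W  W
Position 19 is W, so the first player wins.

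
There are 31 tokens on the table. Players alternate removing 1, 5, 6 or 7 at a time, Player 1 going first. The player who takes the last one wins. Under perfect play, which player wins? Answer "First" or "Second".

Compute winning (W) and losing (L) positions by backward induction:
i:   0  1  2  3  4  5  6  7  8  9 10 11 12 13 14 15 16 17 18 19 20 21 22 23 24 25 26 27 28 29 30 31
     L  W  L  W  L  W  W  W  W  W  W  W  L  W  L  W  L  W  W  W  W  W  W  W  L  W  L  W  L  W  W  W
Position 31 is W, so the first player wins.

First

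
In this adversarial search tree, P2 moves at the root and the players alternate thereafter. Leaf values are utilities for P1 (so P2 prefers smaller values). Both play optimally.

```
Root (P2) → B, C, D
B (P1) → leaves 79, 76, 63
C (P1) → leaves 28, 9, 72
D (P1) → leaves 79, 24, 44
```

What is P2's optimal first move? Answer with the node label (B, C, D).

B (P1): max(79, 76, 63) = 79
C (P1): max(28, 9, 72) = 72
D (P1): max(79, 24, 44) = 79
Root (P2): min(79, 72, 79) = 72
P2 picks the child with the lowest value: C (value 72).

C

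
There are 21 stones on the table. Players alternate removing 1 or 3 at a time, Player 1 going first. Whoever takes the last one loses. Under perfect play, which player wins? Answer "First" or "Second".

Mark each pile size as W (mover wins) or L (mover loses):
i:   0  1  2  3  4  5  6  7  8  9 10 11 12 13 14 15 16 17 18 19 20 21
     W  L  W  L  W  L  W  L  W  L  W  L  W  L  W  L  W  L  W  L  W  L
Position 21 is L, so the second player wins.

Second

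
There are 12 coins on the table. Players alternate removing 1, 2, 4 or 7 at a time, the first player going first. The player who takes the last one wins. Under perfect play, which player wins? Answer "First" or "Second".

Compute winning (W) and losing (L) positions by backward induction:
i:   0  1  2  3  4  5  6  7  8  9 10 11 12
     L  W  W  L  W  W  L  W  W  L  W  W  L
Position 12 is L, so the second player wins.

Second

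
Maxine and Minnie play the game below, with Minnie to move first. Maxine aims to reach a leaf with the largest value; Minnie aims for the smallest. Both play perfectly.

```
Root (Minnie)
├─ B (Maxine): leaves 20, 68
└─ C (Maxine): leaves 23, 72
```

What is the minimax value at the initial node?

B (Maxine): max(20, 68) = 68
C (Maxine): max(23, 72) = 72
Root (Minnie): min(68, 72) = 68

68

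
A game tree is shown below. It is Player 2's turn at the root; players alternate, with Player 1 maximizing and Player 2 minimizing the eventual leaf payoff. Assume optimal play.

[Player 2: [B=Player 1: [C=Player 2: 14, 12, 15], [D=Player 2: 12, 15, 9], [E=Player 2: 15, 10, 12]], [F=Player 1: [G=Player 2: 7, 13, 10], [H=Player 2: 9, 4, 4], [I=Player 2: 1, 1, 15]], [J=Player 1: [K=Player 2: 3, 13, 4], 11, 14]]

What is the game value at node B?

C: min(14, 12, 15) = 12
D: min(12, 15, 9) = 9
E: min(15, 10, 12) = 10
B: max(12, 9, 10) = 12

12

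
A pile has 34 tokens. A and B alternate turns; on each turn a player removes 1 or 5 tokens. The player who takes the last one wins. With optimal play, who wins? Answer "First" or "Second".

Mark each pile size as W (mover wins) or L (mover loses):
i:   0  1  2  3  4  5  6  7  8  9 10 11 12 13 14 15 16 17 18 19 20 21 22 23 24 25 26 27 28 29 30 31 32 33 34
     L  W  L  W  L  W  L  W  L  W  L  W  L  W  L  W  L  W  L  W  L  W  L  W  L  W  L  W  L  W  L  W  L  W  L
Position 34 is L, so the second player wins.

Second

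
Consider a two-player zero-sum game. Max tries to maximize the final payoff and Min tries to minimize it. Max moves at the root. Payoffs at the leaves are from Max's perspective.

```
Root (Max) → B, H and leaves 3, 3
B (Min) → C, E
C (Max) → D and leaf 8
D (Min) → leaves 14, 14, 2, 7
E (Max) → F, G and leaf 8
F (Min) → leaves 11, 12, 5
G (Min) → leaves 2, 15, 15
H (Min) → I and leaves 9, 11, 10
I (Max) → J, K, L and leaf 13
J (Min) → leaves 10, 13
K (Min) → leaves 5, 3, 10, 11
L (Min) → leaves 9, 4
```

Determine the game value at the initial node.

9

D (Min): min(14, 14, 2, 7) = 2
C (Max): max(2, 8) = 8
F (Min): min(11, 12, 5) = 5
G (Min): min(2, 15, 15) = 2
E (Max): max(5, 2, 8) = 8
B (Min): min(8, 8) = 8
J (Min): min(10, 13) = 10
K (Min): min(5, 3, 10, 11) = 3
L (Min): min(9, 4) = 4
I (Max): max(10, 3, 4, 13) = 13
H (Min): min(13, 9, 11, 10) = 9
Root (Max): max(8, 9, 3, 3) = 9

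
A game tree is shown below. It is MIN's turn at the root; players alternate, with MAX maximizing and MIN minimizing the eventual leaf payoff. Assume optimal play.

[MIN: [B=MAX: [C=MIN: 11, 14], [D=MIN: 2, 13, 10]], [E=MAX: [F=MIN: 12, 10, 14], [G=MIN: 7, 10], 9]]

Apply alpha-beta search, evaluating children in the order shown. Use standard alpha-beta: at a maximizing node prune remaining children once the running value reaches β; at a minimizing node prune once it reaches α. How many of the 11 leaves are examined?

C [α=-∞,β=+∞]: v=11
D [α=11,β=+∞]: v=2 after child 1 ≤ α → α-cutoff, skip 2
B [α=-∞,β=+∞]: v=11
F [α=-∞,β=11]: v=10
G [α=10,β=11]: v=7 after child 1 ≤ α → α-cutoff, skip 1
E [α=-∞,β=11]: v=10
Root [α=-∞,β=+∞]: v=10
Leaves evaluated: 8 of 11.

8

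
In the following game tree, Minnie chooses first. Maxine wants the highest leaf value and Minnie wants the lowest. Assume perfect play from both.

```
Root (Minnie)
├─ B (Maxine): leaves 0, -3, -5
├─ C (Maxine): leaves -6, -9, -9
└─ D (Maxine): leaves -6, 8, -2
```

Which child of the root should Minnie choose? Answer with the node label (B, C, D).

B (Maxine): max(0, -3, -5) = 0
C (Maxine): max(-6, -9, -9) = -6
D (Maxine): max(-6, 8, -2) = 8
Root (Minnie): min(0, -6, 8) = -6
Minnie picks the child with the lowest value: C (value -6).

C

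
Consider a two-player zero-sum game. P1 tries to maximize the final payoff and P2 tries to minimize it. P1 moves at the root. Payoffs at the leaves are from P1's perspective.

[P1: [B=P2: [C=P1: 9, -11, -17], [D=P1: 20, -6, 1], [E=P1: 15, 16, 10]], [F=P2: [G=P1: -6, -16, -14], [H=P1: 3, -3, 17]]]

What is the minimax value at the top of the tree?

C (P1): max(9, -11, -17) = 9
D (P1): max(20, -6, 1) = 20
E (P1): max(15, 16, 10) = 16
B (P2): min(9, 20, 16) = 9
G (P1): max(-6, -16, -14) = -6
H (P1): max(3, -3, 17) = 17
F (P2): min(-6, 17) = -6
Root (P1): max(9, -6) = 9

9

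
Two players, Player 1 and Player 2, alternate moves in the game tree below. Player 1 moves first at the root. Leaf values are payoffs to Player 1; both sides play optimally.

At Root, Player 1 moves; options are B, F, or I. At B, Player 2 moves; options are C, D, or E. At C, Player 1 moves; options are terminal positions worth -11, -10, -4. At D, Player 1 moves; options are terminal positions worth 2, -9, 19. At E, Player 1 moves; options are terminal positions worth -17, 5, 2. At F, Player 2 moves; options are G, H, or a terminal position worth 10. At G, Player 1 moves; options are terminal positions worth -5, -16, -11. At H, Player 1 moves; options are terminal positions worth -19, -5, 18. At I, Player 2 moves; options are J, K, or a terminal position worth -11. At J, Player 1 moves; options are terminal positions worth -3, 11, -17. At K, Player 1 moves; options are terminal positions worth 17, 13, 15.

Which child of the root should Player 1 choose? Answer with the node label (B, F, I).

B

C (Player 1): max(-11, -10, -4) = -4
D (Player 1): max(2, -9, 19) = 19
E (Player 1): max(-17, 5, 2) = 5
B (Player 2): min(-4, 19, 5) = -4
G (Player 1): max(-5, -16, -11) = -5
H (Player 1): max(-19, -5, 18) = 18
F (Player 2): min(-5, 18, 10) = -5
J (Player 1): max(-3, 11, -17) = 11
K (Player 1): max(17, 13, 15) = 17
I (Player 2): min(11, 17, -11) = -11
Root (Player 1): max(-4, -5, -11) = -4
Player 1 picks the child with the highest value: B (value -4).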